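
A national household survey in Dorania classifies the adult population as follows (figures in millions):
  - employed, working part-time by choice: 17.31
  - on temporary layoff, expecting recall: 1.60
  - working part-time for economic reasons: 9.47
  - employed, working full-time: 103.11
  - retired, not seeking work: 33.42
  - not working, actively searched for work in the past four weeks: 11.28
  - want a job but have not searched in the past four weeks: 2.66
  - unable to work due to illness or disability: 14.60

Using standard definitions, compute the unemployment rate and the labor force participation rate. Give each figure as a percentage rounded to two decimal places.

Unemployment rate ≈ 9.02%; labor force participation rate ≈ 73.80%.

Employed = 17.31 + 9.47 + 103.11 = 129.89 million (anyone who worked, including part-time for economic reasons, counts as employed).
Unemployed = 1.60 + 11.28 = 12.88 million (jobless and actively searching, or on temporary layoff).
Labor force = 129.89 + 12.88 = 142.77 million.
Not in labor force = 33.42 + 2.66 + 14.60 = 50.68 million (those not working and not actively searching are outside the labor force — including those who want a job but have given up searching).
Civilian working-age population = 142.77 + 50.68 = 193.45 million.
Unemployment rate = 12.88 / 142.77 = 9.02%.
Labor force participation rate = 142.77 / 193.45 = 73.80%.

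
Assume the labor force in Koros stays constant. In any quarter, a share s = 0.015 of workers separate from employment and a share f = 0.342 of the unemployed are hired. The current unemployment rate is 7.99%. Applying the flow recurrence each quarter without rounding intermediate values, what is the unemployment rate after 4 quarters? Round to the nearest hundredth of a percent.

Unemployment rate after four quarters ≈ 4.85%.

With a fixed labor force, u_{t+1} = u_t + s·(1−u_t) − f·u_t = u_t·(1−s−f) + s.
Here 1−s−f = 0.643 and s = 0.015.
u_1 = 0.079900 × 0.643 + 0.015 = 0.066376.
u_2 = 0.066376 × 0.643 + 0.015 = 0.057680.
u_3 = 0.057680 × 0.643 + 0.015 = 0.052088.
u_4 = 0.052088 × 0.643 + 0.015 = 0.048493.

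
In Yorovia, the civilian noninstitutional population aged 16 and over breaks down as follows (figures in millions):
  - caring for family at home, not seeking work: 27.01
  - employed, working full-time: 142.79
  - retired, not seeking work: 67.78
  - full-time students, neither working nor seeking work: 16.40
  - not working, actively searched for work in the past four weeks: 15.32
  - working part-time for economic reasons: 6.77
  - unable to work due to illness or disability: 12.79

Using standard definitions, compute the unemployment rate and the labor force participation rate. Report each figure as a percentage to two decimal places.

Employed = 142.79 + 6.77 = 149.56 million (anyone who worked, including part-time for economic reasons, counts as employed).
Unemployed = 15.32 million.
Labor force = 149.56 + 15.32 = 164.88 million.
Not in labor force = 27.01 + 67.78 + 16.40 + 12.79 = 123.98 million (those not working and not actively searching are outside the labor force).
Civilian working-age population = 164.88 + 123.98 = 288.86 million.
Unemployment rate = 15.32 / 164.88 = 9.29%.
Labor force participation rate = 164.88 / 288.86 = 57.08%.

Unemployment rate ≈ 9.29%; labor force participation rate ≈ 57.08%.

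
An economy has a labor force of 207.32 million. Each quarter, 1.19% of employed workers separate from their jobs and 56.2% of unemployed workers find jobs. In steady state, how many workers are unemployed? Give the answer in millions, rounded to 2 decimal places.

Steady-state unemployment rate u* = s/(s+f) = 1.19/(1.19+56.2) = 0.020735.
Unemployed = u* × labor force = 0.020735 × 207.32 ≈ 4.30 million.

About 4.30 million are unemployed in steady state.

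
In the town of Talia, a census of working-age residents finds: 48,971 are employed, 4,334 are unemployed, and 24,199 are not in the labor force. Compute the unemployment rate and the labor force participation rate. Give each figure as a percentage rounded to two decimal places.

Unemployment rate ≈ 8.13%; labor force participation rate ≈ 68.78%.

Labor force = employed + unemployed = 48,971 + 4,334 = 53,305.
Working-age population = 53,305 + 24,199 = 77,504.
Unemployment rate = 4,334 / 53,305 = 8.13%.
Labor force participation rate = 53,305 / 77,504 = 68.78%.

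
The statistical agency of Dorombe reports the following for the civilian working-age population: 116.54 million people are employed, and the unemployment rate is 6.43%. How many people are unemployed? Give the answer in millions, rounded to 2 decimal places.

About 8.01 million are unemployed.

Let U be the number unemployed. The labor force is E + U, and U/(E+U) = 0.0643.
So U = 0.0643 × 116.54 / (1 − 0.0643) = 7.4935 / 0.9357 ≈ 8.01 million.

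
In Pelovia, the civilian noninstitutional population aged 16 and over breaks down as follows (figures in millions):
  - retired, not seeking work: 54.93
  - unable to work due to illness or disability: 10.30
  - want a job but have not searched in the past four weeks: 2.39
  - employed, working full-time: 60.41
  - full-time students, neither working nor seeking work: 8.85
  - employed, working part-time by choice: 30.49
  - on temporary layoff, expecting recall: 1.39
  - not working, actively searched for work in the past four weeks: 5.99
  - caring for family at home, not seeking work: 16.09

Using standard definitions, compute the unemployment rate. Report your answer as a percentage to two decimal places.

Unemployment rate ≈ 7.51%.

Employed = 60.41 + 30.49 = 90.90 million.
Unemployed = 1.39 + 5.99 = 7.38 million (jobless and actively searching, or on temporary layoff).
Labor force = 90.90 + 7.38 = 98.28 million.
Unemployment rate = 7.38 / 98.28 = 7.51%.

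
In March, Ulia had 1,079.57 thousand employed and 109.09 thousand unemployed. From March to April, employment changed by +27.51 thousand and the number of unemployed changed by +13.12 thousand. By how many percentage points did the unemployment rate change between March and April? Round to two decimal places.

The unemployment rate changed by +0.76 percentage points.

March: labor force = 1,079.57 + 109.09 = 1,188.66; u = 109.09/1,188.66 = 9.18%.
April: labor force = 1,107.08 + 122.21 = 1,229.29; u = 122.21/1,229.29 = 9.94%.
Change = 9.94% − 9.18% = +0.76 pp.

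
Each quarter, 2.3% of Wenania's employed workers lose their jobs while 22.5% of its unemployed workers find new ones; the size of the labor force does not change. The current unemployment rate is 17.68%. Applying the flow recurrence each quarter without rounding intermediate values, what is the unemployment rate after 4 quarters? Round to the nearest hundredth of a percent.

With a fixed labor force, u_{t+1} = u_t + s·(1−u_t) − f·u_t = u_t·(1−s−f) + s.
Here 1−s−f = 0.752 and s = 0.023.
u_1 = 0.176800 × 0.752 + 0.023 = 0.155954.
u_2 = 0.155954 × 0.752 + 0.023 = 0.140277.
u_3 = 0.140277 × 0.752 + 0.023 = 0.128488.
u_4 = 0.128488 × 0.752 + 0.023 = 0.119623.

Unemployment rate after four quarters ≈ 11.96%.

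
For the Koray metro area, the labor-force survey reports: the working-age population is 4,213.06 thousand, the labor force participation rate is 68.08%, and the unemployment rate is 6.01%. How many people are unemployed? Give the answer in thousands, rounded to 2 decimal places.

About 172.38 thousand are unemployed.

Labor force = 0.6808 × 4,213.06 = 2,868.25 thousand.
Unemployed = 0.0601 × 2,868.25 ≈ 172.38 thousand.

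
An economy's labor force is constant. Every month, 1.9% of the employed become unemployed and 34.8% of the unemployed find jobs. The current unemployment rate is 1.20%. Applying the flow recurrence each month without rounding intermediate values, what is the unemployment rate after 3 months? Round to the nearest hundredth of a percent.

Unemployment rate after three months ≈ 4.17%.

With a fixed labor force, u_{t+1} = u_t + s·(1−u_t) − f·u_t = u_t·(1−s−f) + s.
Here 1−s−f = 0.633 and s = 0.019.
u_1 = 0.012000 × 0.633 + 0.019 = 0.026596.
u_2 = 0.026596 × 0.633 + 0.019 = 0.035835.
u_3 = 0.035835 × 0.633 + 0.019 = 0.041684.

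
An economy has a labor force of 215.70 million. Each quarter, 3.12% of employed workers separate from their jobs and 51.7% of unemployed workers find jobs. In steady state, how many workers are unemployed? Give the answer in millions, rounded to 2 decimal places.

About 12.28 million are unemployed in steady state.

Steady-state unemployment rate u* = s/(s+f) = 3.12/(3.12+51.7) = 0.056914.
Unemployed = u* × labor force = 0.056914 × 215.70 ≈ 12.28 million.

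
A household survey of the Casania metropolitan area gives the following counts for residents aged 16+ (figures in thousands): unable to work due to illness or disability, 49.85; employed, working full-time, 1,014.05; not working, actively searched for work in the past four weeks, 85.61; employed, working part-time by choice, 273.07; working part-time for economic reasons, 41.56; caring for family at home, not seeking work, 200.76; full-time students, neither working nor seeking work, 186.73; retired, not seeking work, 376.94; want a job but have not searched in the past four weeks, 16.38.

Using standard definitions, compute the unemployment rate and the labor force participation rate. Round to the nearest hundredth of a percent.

Unemployment rate ≈ 6.05%; labor force participation rate ≈ 63.00%.

Employed = 1,014.05 + 273.07 + 41.56 = 1,328.68 thousand (anyone who worked, including part-time for economic reasons, counts as employed).
Unemployed = 85.61 thousand.
Labor force = 1,328.68 + 85.61 = 1,414.29 thousand.
Not in labor force = 49.85 + 200.76 + 186.73 + 376.94 + 16.38 = 830.66 thousand (those not working and not actively searching are outside the labor force — including those who want a job but have given up searching).
Civilian working-age population = 1,414.29 + 830.66 = 2,244.95 thousand.
Unemployment rate = 85.61 / 1,414.29 = 6.05%.
Labor force participation rate = 1,414.29 / 2,244.95 = 63.00%.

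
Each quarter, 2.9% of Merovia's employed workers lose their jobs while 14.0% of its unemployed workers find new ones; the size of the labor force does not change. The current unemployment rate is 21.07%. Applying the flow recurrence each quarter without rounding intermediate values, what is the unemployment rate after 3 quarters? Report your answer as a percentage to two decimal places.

With a fixed labor force, u_{t+1} = u_t + s·(1−u_t) − f·u_t = u_t·(1−s−f) + s.
Here 1−s−f = 0.831 and s = 0.029.
u_1 = 0.210700 × 0.831 + 0.029 = 0.204092.
u_2 = 0.204092 × 0.831 + 0.029 = 0.198600.
u_3 = 0.198600 × 0.831 + 0.029 = 0.194037.

Unemployment rate after three quarters ≈ 19.40%.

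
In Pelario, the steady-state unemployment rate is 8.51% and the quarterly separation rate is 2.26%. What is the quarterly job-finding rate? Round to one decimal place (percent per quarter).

From u* = s/(s+f): f = s·(1−u)/u.
f = 2.26 × (1 − 0.0851) / 0.0851 = 2.0677 / 0.0851 ≈ 24.3% per quarter.

Job-finding rate ≈ 24.3% per quarter.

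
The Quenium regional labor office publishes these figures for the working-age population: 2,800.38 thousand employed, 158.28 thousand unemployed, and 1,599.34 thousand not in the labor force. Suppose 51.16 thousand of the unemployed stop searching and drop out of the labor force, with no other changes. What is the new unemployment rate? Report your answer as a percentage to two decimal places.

New unemployment rate ≈ 3.68%.

Initially, labor force = 2,800.38 + 158.28 = 2,958.66 thousand, so u = 158.28/2,958.66 = 5.35%.
After the change, unemployed and labor force both fall by 51.16 → E = 2,800.38, U = 107.12, labor force = 2,907.50 thousand.
New unemployment rate = 107.12 / 2,907.50 = 3.68%.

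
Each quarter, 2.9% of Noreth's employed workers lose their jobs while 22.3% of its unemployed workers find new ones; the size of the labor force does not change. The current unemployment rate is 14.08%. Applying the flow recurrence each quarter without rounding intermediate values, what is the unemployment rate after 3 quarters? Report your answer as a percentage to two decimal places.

Unemployment rate after three quarters ≈ 12.58%.

With a fixed labor force, u_{t+1} = u_t + s·(1−u_t) − f·u_t = u_t·(1−s−f) + s.
Here 1−s−f = 0.748 and s = 0.029.
u_1 = 0.140800 × 0.748 + 0.029 = 0.134318.
u_2 = 0.134318 × 0.748 + 0.029 = 0.129470.
u_3 = 0.129470 × 0.748 + 0.029 = 0.125844.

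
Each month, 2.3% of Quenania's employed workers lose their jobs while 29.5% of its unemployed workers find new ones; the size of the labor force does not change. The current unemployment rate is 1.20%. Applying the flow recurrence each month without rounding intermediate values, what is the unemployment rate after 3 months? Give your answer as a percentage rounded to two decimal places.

With a fixed labor force, u_{t+1} = u_t + s·(1−u_t) − f·u_t = u_t·(1−s−f) + s.
Here 1−s−f = 0.682 and s = 0.023.
u_1 = 0.012000 × 0.682 + 0.023 = 0.031184.
u_2 = 0.031184 × 0.682 + 0.023 = 0.044267.
u_3 = 0.044267 × 0.682 + 0.023 = 0.053190.

Unemployment rate after three months ≈ 5.32%.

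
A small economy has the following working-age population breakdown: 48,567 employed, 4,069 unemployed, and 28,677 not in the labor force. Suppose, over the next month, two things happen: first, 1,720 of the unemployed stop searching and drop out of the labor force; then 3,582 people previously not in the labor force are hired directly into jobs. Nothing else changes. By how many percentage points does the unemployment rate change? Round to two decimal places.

The unemployment rate changes by −3.42 percentage points.

Initially, labor force = 48,567 + 4,069 = 52,636, so u = 4,069/52,636 = 7.73%.
After the first change, unemployed and labor force both fall by 1,720 → E = 48,567, U = 2,349, labor force = 50,916.
After the second change, employed and labor force both rise by 3,582; unemployed unchanged → E = 52,149, U = 2,349, labor force = 54,498.
New unemployment rate = 2,349 / 54,498 = 4.31%.
Change = 4.31% − 7.73% = −3.42 percentage points.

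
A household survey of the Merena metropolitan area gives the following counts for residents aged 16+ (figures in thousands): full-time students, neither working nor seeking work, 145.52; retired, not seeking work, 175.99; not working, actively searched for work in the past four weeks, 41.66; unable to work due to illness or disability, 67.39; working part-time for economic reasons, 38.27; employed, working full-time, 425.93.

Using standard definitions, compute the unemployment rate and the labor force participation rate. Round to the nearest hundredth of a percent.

Unemployment rate ≈ 8.24%; labor force participation rate ≈ 56.54%.

Employed = 38.27 + 425.93 = 464.20 thousand (anyone who worked, including part-time for economic reasons, counts as employed).
Unemployed = 41.66 thousand.
Labor force = 464.20 + 41.66 = 505.86 thousand.
Not in labor force = 145.52 + 175.99 + 67.39 = 388.90 thousand (those not working and not actively searching are outside the labor force).
Civilian working-age population = 505.86 + 388.90 = 894.76 thousand.
Unemployment rate = 41.66 / 505.86 = 8.24%.
Labor force participation rate = 505.86 / 894.76 = 56.54%.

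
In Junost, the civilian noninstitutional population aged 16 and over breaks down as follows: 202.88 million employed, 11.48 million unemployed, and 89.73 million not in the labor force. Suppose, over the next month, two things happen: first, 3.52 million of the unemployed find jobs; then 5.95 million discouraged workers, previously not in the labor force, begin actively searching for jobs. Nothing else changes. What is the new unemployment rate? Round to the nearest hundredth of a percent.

Initially, labor force = 202.88 + 11.48 = 214.36 million, so u = 11.48/214.36 = 5.36%.
After the first change, unemployed falls and employed rises by 3.52; labor force unchanged → E = 206.40, U = 7.96, labor force = 214.36 million.
After the second change, unemployed and labor force both rise by 5.95 → E = 206.40, U = 13.91, labor force = 220.31 million.
New unemployment rate = 13.91 / 220.31 = 6.31%.

New unemployment rate ≈ 6.31%.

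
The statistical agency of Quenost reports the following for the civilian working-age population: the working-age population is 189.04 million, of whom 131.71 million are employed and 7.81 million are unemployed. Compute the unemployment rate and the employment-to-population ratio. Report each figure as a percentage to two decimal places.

Labor force = employed + unemployed = 131.71 + 7.81 = 139.52 million.
Unemployment rate = 7.81 / 139.52 = 5.60%.
Employment-population ratio = 131.71 / 189.04 = 69.67%.

Unemployment rate ≈ 5.60%; employment-population ratio ≈ 69.67%.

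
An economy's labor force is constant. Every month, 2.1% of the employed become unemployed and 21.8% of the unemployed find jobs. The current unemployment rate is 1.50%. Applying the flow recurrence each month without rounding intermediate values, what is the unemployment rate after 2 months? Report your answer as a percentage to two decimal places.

With a fixed labor force, u_{t+1} = u_t + s·(1−u_t) − f·u_t = u_t·(1−s−f) + s.
Here 1−s−f = 0.761 and s = 0.021.
u_1 = 0.015000 × 0.761 + 0.021 = 0.032415.
u_2 = 0.032415 × 0.761 + 0.021 = 0.045668.

Unemployment rate after two months ≈ 4.57%.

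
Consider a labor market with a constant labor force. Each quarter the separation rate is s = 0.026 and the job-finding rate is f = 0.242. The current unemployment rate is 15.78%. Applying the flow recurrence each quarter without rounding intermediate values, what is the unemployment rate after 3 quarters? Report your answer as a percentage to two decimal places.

Unemployment rate after three quarters ≈ 12.09%.

With a fixed labor force, u_{t+1} = u_t + s·(1−u_t) − f·u_t = u_t·(1−s−f) + s.
Here 1−s−f = 0.732 and s = 0.026.
u_1 = 0.157800 × 0.732 + 0.026 = 0.141510.
u_2 = 0.141510 × 0.732 + 0.026 = 0.129585.
u_3 = 0.129585 × 0.732 + 0.026 = 0.120856.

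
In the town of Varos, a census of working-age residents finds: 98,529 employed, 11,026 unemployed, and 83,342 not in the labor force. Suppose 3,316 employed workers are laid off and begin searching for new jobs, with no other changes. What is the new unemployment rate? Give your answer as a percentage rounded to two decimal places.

New unemployment rate ≈ 13.09%.

Initially, labor force = 98,529 + 11,026 = 109,555, so u = 11,026/109,555 = 10.06%.
After the change, employed falls and unemployed rises by 3,316; labor force unchanged → E = 95,213, U = 14,342, labor force = 109,555.
New unemployment rate = 14,342 / 109,555 = 13.09%.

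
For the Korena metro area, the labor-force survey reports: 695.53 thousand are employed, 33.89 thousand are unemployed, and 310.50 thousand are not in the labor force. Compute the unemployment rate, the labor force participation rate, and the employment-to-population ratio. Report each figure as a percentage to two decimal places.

Labor force = employed + unemployed = 695.53 + 33.89 = 729.42 thousand.
Working-age population = 729.42 + 310.50 = 1,039.92 thousand.
Unemployment rate = 33.89 / 729.42 = 4.65%.
Labor force participation rate = 729.42 / 1,039.92 = 70.14%.
Employment-population ratio = 695.53 / 1,039.92 = 66.88%.

Unemployment rate ≈ 4.65%; labor force participation rate ≈ 70.14%; employment-population ratio ≈ 66.88%.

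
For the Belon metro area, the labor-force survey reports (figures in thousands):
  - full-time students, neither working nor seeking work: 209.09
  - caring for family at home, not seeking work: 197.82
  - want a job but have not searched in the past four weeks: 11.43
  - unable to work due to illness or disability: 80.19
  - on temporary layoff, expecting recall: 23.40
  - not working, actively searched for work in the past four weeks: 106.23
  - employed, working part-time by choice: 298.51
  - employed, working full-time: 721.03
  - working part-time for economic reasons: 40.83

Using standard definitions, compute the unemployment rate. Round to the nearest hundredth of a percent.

Employed = 298.51 + 721.03 + 40.83 = 1,060.37 thousand (anyone who worked, including part-time for economic reasons, counts as employed).
Unemployed = 23.40 + 106.23 = 129.63 thousand (jobless and actively searching, or on temporary layoff).
Labor force = 1,060.37 + 129.63 = 1,190.00 thousand.
Unemployment rate = 129.63 / 1,190.00 = 10.89%.

Unemployment rate ≈ 10.89%.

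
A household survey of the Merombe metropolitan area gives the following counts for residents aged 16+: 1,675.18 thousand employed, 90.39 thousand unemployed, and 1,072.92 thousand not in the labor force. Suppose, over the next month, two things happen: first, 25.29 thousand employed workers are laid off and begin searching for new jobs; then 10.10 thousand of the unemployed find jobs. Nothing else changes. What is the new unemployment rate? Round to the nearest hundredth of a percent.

Initially, labor force = 1,675.18 + 90.39 = 1,765.57 thousand, so u = 90.39/1,765.57 = 5.12%.
After the first change, employed falls and unemployed rises by 25.29; labor force unchanged → E = 1,649.89, U = 115.68, labor force = 1,765.57 thousand.
After the second change, unemployed falls and employed rises by 10.10; labor force unchanged → E = 1,659.99, U = 105.58, labor force = 1,765.57 thousand.
New unemployment rate = 105.58 / 1,765.57 = 5.98%.

New unemployment rate ≈ 5.98%.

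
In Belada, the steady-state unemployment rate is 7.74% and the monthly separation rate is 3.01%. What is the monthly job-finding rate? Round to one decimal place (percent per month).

Job-finding rate ≈ 35.9% per month.

From u* = s/(s+f): f = s·(1−u)/u.
f = 3.01 × (1 − 0.0774) / 0.0774 = 2.7770 / 0.0774 ≈ 35.9% per month.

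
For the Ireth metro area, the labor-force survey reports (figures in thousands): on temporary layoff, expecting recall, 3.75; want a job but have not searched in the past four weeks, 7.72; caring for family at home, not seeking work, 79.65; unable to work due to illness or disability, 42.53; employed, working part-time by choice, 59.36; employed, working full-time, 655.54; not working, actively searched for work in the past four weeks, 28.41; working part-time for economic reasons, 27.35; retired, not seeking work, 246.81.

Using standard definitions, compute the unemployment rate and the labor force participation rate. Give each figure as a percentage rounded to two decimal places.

Unemployment rate ≈ 4.15%; labor force participation rate ≈ 67.27%.

Employed = 59.36 + 655.54 + 27.35 = 742.25 thousand (anyone who worked, including part-time for economic reasons, counts as employed).
Unemployed = 3.75 + 28.41 = 32.16 thousand (jobless and actively searching, or on temporary layoff).
Labor force = 742.25 + 32.16 = 774.41 thousand.
Not in labor force = 7.72 + 79.65 + 42.53 + 246.81 = 376.71 thousand (those not working and not actively searching are outside the labor force — including those who want a job but have given up searching).
Civilian working-age population = 774.41 + 376.71 = 1,151.12 thousand.
Unemployment rate = 32.16 / 774.41 = 4.15%.
Labor force participation rate = 774.41 / 1,151.12 = 67.27%.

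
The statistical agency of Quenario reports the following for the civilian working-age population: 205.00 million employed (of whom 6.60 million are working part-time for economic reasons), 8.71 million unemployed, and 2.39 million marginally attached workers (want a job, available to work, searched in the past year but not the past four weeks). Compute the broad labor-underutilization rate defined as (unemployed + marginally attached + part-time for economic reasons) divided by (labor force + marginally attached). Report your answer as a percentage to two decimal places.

Broad underutilization rate ≈ 8.19%.

Labor force = 205.00 + 8.71 = 213.71 million.
Numerator = 8.71 + 2.39 + 6.60 = 17.70 million.
Denominator = 213.71 + 2.39 = 216.10 million.
Broad rate = 17.70 / 216.10 = 8.19%.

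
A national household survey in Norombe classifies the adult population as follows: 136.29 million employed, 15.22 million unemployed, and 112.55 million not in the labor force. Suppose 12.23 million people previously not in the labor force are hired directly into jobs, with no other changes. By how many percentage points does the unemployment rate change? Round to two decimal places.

The unemployment rate changes by −0.75 percentage points.

Initially, labor force = 136.29 + 15.22 = 151.51 million, so u = 15.22/151.51 = 10.05%.
After the change, employed and labor force both rise by 12.23; unemployed unchanged → E = 148.52, U = 15.22, labor force = 163.74 million.
New unemployment rate = 15.22 / 163.74 = 9.30%.
Change = 9.30% − 10.05% = −0.75 percentage points.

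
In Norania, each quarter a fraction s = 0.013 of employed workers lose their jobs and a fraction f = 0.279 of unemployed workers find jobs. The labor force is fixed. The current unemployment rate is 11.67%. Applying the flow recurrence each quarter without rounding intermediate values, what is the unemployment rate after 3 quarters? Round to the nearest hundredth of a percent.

With a fixed labor force, u_{t+1} = u_t + s·(1−u_t) − f·u_t = u_t·(1−s−f) + s.
Here 1−s−f = 0.708 and s = 0.013.
u_1 = 0.116700 × 0.708 + 0.013 = 0.095624.
u_2 = 0.095624 × 0.708 + 0.013 = 0.080702.
u_3 = 0.080702 × 0.708 + 0.013 = 0.070137.

Unemployment rate after three quarters ≈ 7.01%.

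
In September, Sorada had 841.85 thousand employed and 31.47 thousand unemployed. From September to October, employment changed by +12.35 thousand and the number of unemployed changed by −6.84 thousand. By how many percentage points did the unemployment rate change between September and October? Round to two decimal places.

September: labor force = 841.85 + 31.47 = 873.32; u = 31.47/873.32 = 3.60%.
October: labor force = 854.20 + 24.63 = 878.83; u = 24.63/878.83 = 2.80%.
Change = 2.80% − 3.60% = −0.80 pp.

The unemployment rate changed by −0.80 percentage points.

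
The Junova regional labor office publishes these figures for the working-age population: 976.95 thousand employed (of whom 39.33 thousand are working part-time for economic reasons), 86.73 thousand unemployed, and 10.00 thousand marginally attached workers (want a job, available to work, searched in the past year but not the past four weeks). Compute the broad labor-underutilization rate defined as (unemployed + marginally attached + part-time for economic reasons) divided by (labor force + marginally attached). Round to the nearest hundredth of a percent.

Broad underutilization rate ≈ 12.67%.

Labor force = 976.95 + 86.73 = 1,063.68 thousand.
Numerator = 86.73 + 10.00 + 39.33 = 136.06 thousand.
Denominator = 1,063.68 + 10.00 = 1,073.68 thousand.
Broad rate = 136.06 / 1,073.68 = 12.67%.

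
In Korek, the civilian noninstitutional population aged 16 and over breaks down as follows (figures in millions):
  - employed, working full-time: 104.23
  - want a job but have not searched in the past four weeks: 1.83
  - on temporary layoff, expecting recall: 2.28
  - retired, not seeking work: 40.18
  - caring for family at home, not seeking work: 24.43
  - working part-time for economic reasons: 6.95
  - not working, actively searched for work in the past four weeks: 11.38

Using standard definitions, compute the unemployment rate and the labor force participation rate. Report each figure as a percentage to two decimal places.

Employed = 104.23 + 6.95 = 111.18 million (anyone who worked, including part-time for economic reasons, counts as employed).
Unemployed = 2.28 + 11.38 = 13.66 million (jobless and actively searching, or on temporary layoff).
Labor force = 111.18 + 13.66 = 124.84 million.
Not in labor force = 1.83 + 40.18 + 24.43 = 66.44 million (those not working and not actively searching are outside the labor force — including those who want a job but have given up searching).
Civilian working-age population = 124.84 + 66.44 = 191.28 million.
Unemployment rate = 13.66 / 124.84 = 10.94%.
Labor force participation rate = 124.84 / 191.28 = 65.27%.

Unemployment rate ≈ 10.94%; labor force participation rate ≈ 65.27%.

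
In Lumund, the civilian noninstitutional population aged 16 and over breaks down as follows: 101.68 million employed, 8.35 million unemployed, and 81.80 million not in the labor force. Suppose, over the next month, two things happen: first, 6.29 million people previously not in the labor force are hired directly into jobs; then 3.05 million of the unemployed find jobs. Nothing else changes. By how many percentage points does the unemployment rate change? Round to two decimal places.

The unemployment rate changes by −3.03 percentage points.

Initially, labor force = 101.68 + 8.35 = 110.03 million, so u = 8.35/110.03 = 7.59%.
After the first change, employed and labor force both rise by 6.29; unemployed unchanged → E = 107.97, U = 8.35, labor force = 116.32 million.
After the second change, unemployed falls and employed rises by 3.05; labor force unchanged → E = 111.02, U = 5.30, labor force = 116.32 million.
New unemployment rate = 5.30 / 116.32 = 4.56%.
Change = 4.56% − 7.59% = −3.03 percentage points.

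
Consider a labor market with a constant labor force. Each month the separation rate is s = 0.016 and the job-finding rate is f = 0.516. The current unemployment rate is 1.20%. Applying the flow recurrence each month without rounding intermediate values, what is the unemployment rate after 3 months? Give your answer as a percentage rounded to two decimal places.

Unemployment rate after three months ≈ 2.82%.

With a fixed labor force, u_{t+1} = u_t + s·(1−u_t) − f·u_t = u_t·(1−s−f) + s.
Here 1−s−f = 0.468 and s = 0.016.
u_1 = 0.012000 × 0.468 + 0.016 = 0.021616.
u_2 = 0.021616 × 0.468 + 0.016 = 0.026116.
u_3 = 0.026116 × 0.468 + 0.016 = 0.028222.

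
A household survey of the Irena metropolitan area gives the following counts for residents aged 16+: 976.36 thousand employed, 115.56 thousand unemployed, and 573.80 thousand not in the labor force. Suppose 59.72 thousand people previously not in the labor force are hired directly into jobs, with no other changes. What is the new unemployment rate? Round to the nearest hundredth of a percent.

New unemployment rate ≈ 10.03%.

Initially, labor force = 976.36 + 115.56 = 1,091.92 thousand, so u = 115.56/1,091.92 = 10.58%.
After the change, employed and labor force both rise by 59.72; unemployed unchanged → E = 1,036.08, U = 115.56, labor force = 1,151.64 thousand.
New unemployment rate = 115.56 / 1,151.64 = 10.03%.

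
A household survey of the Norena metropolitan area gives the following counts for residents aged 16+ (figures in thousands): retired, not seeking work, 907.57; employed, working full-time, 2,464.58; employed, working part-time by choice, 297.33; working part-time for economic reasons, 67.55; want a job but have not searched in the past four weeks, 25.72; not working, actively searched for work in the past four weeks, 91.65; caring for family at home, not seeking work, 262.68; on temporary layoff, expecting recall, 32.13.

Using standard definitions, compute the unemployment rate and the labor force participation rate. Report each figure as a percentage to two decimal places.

Employed = 2,464.58 + 297.33 + 67.55 = 2,829.46 thousand (anyone who worked, including part-time for economic reasons, counts as employed).
Unemployed = 91.65 + 32.13 = 123.78 thousand (jobless and actively searching, or on temporary layoff).
Labor force = 2,829.46 + 123.78 = 2,953.24 thousand.
Not in labor force = 907.57 + 25.72 + 262.68 = 1,195.97 thousand (those not working and not actively searching are outside the labor force — including those who want a job but have given up searching).
Civilian working-age population = 2,953.24 + 1,195.97 = 4,149.21 thousand.
Unemployment rate = 123.78 / 2,953.24 = 4.19%.
Labor force participation rate = 2,953.24 / 4,149.21 = 71.18%.

Unemployment rate ≈ 4.19%; labor force participation rate ≈ 71.18%.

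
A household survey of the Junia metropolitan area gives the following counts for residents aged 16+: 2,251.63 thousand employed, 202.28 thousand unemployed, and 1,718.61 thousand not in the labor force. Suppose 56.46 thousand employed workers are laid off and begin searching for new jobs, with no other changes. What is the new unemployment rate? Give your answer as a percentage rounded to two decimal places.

New unemployment rate ≈ 10.54%.

Initially, labor force = 2,251.63 + 202.28 = 2,453.91 thousand, so u = 202.28/2,453.91 = 8.24%.
After the change, employed falls and unemployed rises by 56.46; labor force unchanged → E = 2,195.17, U = 258.74, labor force = 2,453.91 thousand.
New unemployment rate = 258.74 / 2,453.91 = 10.54%.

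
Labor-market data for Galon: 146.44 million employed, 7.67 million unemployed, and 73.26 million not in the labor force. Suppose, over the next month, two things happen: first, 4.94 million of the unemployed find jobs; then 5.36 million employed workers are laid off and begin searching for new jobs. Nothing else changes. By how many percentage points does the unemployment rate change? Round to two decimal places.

Initially, labor force = 146.44 + 7.67 = 154.11 million, so u = 7.67/154.11 = 4.98%.
After the first change, unemployed falls and employed rises by 4.94; labor force unchanged → E = 151.38, U = 2.73, labor force = 154.11 million.
After the second change, employed falls and unemployed rises by 5.36; labor force unchanged → E = 146.02, U = 8.09, labor force = 154.11 million.
New unemployment rate = 8.09 / 154.11 = 5.25%.
Change = 5.25% − 4.98% = +0.27 percentage points.

The unemployment rate changes by +0.27 percentage points.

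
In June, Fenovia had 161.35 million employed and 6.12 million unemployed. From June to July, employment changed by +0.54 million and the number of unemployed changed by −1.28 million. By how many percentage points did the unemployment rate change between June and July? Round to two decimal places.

The unemployment rate changed by −0.75 percentage points.

June: labor force = 161.35 + 6.12 = 167.47; u = 6.12/167.47 = 3.65%.
July: labor force = 161.89 + 4.84 = 166.73; u = 4.84/166.73 = 2.90%.
Change = 2.90% − 3.65% = −0.75 pp.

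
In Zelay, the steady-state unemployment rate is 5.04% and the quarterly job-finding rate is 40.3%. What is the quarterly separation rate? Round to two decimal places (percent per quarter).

From u* = s/(s+f): s = u·f/(1−u).
s = 0.0504 × 40.3 / (1 − 0.0504) = 2.0311 / 0.9496 ≈ 2.14% per quarter.

Separation rate ≈ 2.14% per quarter.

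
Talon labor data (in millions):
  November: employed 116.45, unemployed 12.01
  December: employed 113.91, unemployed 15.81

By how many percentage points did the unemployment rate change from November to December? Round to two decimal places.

The unemployment rate changed by +2.84 percentage points.

November: labor force = 116.45 + 12.01 = 128.46; u = 12.01/128.46 = 9.35%.
December: labor force = 113.91 + 15.81 = 129.72; u = 15.81/129.72 = 12.19%.
Change = 12.19% − 9.35% = +2.84 pp.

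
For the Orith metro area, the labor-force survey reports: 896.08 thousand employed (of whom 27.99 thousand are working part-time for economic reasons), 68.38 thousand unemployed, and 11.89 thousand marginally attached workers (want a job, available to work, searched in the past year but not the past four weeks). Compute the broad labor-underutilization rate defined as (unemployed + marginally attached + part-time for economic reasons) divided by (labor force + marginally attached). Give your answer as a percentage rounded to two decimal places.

Broad underutilization rate ≈ 11.09%.

Labor force = 896.08 + 68.38 = 964.46 thousand.
Numerator = 68.38 + 11.89 + 27.99 = 108.26 thousand.
Denominator = 964.46 + 11.89 = 976.35 thousand.
Broad rate = 108.26 / 976.35 = 11.09%.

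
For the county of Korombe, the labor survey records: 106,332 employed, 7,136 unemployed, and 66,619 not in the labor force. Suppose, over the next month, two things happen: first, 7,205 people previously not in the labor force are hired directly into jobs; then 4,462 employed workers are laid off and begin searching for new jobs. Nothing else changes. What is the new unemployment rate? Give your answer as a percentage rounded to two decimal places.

Initially, labor force = 106,332 + 7,136 = 113,468, so u = 7,136/113,468 = 6.29%.
After the first change, employed and labor force both rise by 7,205; unemployed unchanged → E = 113,537, U = 7,136, labor force = 120,673.
After the second change, employed falls and unemployed rises by 4,462; labor force unchanged → E = 109,075, U = 11,598, labor force = 120,673.
New unemployment rate = 11,598 / 120,673 = 9.61%.

New unemployment rate ≈ 9.61%.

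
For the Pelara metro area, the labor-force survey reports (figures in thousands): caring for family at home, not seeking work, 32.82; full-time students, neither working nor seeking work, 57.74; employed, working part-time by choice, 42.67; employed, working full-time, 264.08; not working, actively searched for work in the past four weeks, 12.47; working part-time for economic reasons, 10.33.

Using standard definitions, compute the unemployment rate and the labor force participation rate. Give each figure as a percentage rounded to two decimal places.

Unemployment rate ≈ 3.78%; labor force participation rate ≈ 78.44%.

Employed = 42.67 + 264.08 + 10.33 = 317.08 thousand (anyone who worked, including part-time for economic reasons, counts as employed).
Unemployed = 12.47 thousand.
Labor force = 317.08 + 12.47 = 329.55 thousand.
Not in labor force = 32.82 + 57.74 = 90.56 thousand (those not working and not actively searching are outside the labor force).
Civilian working-age population = 329.55 + 90.56 = 420.11 thousand.
Unemployment rate = 12.47 / 329.55 = 3.78%.
Labor force participation rate = 329.55 / 420.11 = 78.44%.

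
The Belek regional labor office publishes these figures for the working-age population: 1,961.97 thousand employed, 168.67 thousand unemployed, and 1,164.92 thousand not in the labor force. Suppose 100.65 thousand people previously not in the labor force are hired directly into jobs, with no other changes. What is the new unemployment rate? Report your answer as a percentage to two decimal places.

Initially, labor force = 1,961.97 + 168.67 = 2,130.64 thousand, so u = 168.67/2,130.64 = 7.92%.
After the change, employed and labor force both rise by 100.65; unemployed unchanged → E = 2,062.62, U = 168.67, labor force = 2,231.29 thousand.
New unemployment rate = 168.67 / 2,231.29 = 7.56%.

New unemployment rate ≈ 7.56%.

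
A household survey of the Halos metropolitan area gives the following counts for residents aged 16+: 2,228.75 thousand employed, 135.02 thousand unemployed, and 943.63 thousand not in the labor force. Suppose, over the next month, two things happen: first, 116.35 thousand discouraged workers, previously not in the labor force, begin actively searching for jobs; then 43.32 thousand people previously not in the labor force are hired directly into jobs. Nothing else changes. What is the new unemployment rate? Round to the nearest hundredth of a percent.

New unemployment rate ≈ 9.96%.

Initially, labor force = 2,228.75 + 135.02 = 2,363.77 thousand, so u = 135.02/2,363.77 = 5.71%.
After the first change, unemployed and labor force both rise by 116.35 → E = 2,228.75, U = 251.37, labor force = 2,480.12 thousand.
After the second change, employed and labor force both rise by 43.32; unemployed unchanged → E = 2,272.07, U = 251.37, labor force = 2,523.44 thousand.
New unemployment rate = 251.37 / 2,523.44 = 9.96%.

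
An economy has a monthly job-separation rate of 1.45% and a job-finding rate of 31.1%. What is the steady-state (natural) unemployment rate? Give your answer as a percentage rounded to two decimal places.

Steady-state unemployment rate ≈ 4.45%.

At steady state the flows balance: s·E = f·U, so U/(E+U) = s/(s+f).
u* = 1.45 / (1.45 + 31.1) = 1.45 / 32.55 = 4.45%.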